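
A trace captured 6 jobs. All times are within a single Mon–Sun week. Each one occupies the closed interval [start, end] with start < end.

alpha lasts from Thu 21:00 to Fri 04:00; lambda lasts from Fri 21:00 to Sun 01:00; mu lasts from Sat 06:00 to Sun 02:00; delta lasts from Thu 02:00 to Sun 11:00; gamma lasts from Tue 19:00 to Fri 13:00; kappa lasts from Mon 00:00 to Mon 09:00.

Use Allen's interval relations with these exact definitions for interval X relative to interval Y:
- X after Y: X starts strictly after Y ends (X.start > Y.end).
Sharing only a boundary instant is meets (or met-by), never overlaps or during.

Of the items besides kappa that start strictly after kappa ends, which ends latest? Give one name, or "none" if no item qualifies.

delta

Target kappa = [Mon 00:00, Mon 09:00].
alpha [Thu 21:00, Fri 04:00] → after → candidate.
delta [Thu 02:00, Sun 11:00] → after → candidate.
gamma [Tue 19:00, Fri 13:00] → after → candidate.
lambda [Fri 21:00, Sun 01:00] → after → candidate.
mu [Sat 06:00, Sun 02:00] → after → candidate.
Among candidates, latest end is Sun 11:00 → delta.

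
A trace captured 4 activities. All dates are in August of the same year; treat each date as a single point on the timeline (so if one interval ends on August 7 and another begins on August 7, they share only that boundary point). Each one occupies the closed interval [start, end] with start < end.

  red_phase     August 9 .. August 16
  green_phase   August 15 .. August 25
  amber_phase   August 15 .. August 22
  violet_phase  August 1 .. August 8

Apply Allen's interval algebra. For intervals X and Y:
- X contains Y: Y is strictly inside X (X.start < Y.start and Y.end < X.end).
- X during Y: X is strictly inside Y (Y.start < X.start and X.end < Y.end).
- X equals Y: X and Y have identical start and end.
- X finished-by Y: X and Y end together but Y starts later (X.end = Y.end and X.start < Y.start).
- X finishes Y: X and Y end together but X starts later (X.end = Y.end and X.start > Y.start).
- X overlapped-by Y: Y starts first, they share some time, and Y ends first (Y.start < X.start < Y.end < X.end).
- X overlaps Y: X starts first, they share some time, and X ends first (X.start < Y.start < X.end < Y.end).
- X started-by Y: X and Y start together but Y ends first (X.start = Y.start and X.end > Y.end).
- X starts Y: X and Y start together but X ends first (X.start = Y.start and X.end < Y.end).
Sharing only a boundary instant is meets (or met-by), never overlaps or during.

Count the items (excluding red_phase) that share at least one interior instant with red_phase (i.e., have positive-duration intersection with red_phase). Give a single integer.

Target red_phase = [August 9, August 16].
amber_phase [August 15, August 22] → overlapped-by → counts.
green_phase [August 15, August 25] → overlapped-by → counts.
violet_phase [August 1, August 8] → before → no.
Total: 2.

2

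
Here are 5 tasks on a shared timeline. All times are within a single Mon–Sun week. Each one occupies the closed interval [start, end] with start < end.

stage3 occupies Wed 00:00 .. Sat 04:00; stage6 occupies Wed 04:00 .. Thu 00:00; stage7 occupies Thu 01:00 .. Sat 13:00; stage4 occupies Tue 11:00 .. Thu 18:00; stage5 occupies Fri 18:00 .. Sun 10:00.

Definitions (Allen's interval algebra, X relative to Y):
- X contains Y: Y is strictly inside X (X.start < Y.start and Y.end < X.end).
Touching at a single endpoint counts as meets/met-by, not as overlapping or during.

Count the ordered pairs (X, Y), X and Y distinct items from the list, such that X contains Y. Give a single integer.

2

Checking all 20 ordered pairs for relation 'contains'; matching pairs in alphabetical order:
(stage3, stage6): stage3 contains stage6 ✓
(stage4, stage6): stage4 contains stage6 ✓
Count: 2.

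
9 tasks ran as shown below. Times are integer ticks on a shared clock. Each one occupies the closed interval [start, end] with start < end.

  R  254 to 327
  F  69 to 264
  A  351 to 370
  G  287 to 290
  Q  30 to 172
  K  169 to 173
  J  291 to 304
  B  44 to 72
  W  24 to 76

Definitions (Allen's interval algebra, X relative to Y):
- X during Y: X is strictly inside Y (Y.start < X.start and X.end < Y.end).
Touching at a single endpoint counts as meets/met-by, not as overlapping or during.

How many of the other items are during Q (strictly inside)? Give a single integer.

Target Q = [30, 172].
A [351, 370] → after → no.
B [44, 72] → during → counts.
F [69, 264] → overlapped-by → no.
G [287, 290] → after → no.
J [291, 304] → after → no.
K [169, 173] → overlapped-by → no.
R [254, 327] → after → no.
W [24, 76] → overlaps → no.
Total: 1.

1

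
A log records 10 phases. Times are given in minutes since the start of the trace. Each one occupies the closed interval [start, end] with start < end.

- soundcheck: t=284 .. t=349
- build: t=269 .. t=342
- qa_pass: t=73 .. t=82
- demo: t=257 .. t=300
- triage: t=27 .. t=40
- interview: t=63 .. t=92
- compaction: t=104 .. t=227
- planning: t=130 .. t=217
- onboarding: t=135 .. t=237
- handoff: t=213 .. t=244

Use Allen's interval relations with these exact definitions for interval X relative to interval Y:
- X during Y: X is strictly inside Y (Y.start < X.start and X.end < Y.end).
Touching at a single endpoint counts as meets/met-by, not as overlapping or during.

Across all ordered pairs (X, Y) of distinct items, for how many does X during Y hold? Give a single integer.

2

Checking all 90 ordered pairs for relation 'during'; matching pairs in alphabetical order:
(planning, compaction): planning during compaction ✓
(qa_pass, interview): qa_pass during interview ✓
Count: 2.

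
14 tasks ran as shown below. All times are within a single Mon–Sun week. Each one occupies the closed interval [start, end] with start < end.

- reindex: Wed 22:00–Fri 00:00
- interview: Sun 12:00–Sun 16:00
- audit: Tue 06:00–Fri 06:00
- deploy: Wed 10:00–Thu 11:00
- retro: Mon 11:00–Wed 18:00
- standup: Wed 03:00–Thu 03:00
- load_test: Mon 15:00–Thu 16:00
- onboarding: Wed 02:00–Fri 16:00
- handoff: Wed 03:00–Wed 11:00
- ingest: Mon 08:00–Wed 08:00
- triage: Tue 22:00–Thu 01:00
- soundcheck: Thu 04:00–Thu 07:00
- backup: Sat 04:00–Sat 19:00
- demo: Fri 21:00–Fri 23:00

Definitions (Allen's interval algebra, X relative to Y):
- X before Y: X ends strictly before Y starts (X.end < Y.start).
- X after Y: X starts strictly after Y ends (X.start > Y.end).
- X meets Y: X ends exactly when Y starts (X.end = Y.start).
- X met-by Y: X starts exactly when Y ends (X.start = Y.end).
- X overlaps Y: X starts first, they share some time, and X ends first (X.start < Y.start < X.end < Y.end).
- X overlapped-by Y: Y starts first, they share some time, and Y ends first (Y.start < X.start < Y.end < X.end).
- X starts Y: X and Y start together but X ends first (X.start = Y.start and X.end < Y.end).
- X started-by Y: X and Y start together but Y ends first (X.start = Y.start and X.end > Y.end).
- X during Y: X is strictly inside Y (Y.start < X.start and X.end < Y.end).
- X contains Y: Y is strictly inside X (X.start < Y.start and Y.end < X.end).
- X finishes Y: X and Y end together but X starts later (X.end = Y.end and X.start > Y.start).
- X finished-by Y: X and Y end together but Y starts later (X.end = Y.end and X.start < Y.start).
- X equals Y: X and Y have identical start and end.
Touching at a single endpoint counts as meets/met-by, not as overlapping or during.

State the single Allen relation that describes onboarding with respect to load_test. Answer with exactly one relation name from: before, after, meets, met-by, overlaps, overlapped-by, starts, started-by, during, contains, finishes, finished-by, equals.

overlapped-by

onboarding = [Wed 02:00, Fri 16:00]; load_test = [Mon 15:00, Thu 16:00].
Compare endpoints: onboarding.start > load_test.start, onboarding.start < load_test.end, onboarding.end > load_test.start, onboarding.end > load_test.end.
That pattern is 'overlapped-by'.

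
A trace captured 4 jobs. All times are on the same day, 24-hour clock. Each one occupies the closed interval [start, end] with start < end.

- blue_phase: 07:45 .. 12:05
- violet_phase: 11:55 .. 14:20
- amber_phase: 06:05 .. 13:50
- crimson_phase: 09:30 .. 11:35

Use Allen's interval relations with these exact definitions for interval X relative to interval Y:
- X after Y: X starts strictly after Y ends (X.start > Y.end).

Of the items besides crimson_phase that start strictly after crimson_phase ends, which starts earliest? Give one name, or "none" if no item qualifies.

Target crimson_phase = [09:30, 11:35].
amber_phase [06:05, 13:50] → contains → excluded.
blue_phase [07:45, 12:05] → contains → excluded.
violet_phase [11:55, 14:20] → after → candidate.
Among candidates, earliest start is 11:55 → violet_phase.

violet_phase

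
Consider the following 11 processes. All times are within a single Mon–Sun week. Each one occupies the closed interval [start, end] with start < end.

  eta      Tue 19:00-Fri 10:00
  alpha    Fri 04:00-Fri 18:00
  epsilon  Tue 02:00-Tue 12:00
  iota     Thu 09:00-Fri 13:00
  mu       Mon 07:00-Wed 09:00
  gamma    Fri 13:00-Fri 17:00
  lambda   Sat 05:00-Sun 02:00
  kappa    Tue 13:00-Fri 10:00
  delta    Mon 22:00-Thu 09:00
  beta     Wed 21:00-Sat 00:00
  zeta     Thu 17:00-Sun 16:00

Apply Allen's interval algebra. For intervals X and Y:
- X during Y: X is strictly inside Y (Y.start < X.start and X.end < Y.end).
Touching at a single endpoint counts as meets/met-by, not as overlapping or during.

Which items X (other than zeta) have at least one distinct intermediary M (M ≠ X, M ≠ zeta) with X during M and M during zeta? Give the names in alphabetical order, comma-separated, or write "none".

Target zeta = [Thu 17:00, Sun 16:00].
Intermediaries M with M during zeta: alpha, gamma, lambda.
Via alpha — items with X during alpha: gamma.
Via gamma — items with X during gamma: none.
Via lambda — items with X during lambda: none.
Union: gamma.

gamma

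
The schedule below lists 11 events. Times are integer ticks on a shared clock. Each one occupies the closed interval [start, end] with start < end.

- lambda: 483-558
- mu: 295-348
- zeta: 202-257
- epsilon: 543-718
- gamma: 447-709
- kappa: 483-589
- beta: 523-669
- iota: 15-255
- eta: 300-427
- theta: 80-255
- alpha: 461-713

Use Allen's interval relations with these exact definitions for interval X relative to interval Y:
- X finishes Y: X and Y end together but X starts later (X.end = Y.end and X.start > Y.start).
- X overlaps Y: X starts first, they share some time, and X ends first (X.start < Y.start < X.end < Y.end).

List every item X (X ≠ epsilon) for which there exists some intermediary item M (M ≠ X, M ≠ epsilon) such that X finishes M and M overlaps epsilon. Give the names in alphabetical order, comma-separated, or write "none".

Target epsilon = [543, 718].
Intermediaries M with M overlaps epsilon: alpha, beta, gamma, kappa, lambda.
Via alpha — items with X finishes alpha: none.
Via beta — items with X finishes beta: none.
Via gamma — items with X finishes gamma: none.
Via kappa — items with X finishes kappa: none.
Via lambda — items with X finishes lambda: none.
Union: none.

none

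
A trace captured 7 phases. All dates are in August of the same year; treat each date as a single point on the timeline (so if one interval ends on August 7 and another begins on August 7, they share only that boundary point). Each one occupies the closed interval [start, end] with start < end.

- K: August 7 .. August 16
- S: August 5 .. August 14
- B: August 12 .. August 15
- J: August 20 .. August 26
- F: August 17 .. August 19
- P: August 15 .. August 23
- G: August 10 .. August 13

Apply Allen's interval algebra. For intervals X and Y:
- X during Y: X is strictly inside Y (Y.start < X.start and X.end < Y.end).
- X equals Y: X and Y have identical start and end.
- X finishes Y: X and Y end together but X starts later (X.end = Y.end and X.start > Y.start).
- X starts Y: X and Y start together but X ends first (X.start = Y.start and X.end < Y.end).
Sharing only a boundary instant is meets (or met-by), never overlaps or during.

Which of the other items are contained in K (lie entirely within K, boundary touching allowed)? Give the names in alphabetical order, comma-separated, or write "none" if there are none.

Target K = [August 7, August 16].
B [August 12, August 15] → during → yes.
F [August 17, August 19] → after → no.
G [August 10, August 13] → during → yes.
J [August 20, August 26] → after → no.
P [August 15, August 23] → overlapped-by → no.
S [August 5, August 14] → overlaps → no.
Result: B, G.

B, G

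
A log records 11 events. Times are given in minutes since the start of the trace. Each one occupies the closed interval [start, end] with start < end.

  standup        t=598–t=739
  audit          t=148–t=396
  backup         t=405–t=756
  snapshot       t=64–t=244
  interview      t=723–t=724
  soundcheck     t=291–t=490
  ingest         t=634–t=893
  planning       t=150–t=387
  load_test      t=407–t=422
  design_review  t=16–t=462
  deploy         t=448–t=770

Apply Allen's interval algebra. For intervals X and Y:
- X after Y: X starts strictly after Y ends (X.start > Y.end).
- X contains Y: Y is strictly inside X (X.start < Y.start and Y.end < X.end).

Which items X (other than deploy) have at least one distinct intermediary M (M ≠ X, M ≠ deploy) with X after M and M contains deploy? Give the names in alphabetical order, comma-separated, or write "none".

Target deploy = [t=448, t=770].
Intermediaries M with M contains deploy: none.
Union: none.

none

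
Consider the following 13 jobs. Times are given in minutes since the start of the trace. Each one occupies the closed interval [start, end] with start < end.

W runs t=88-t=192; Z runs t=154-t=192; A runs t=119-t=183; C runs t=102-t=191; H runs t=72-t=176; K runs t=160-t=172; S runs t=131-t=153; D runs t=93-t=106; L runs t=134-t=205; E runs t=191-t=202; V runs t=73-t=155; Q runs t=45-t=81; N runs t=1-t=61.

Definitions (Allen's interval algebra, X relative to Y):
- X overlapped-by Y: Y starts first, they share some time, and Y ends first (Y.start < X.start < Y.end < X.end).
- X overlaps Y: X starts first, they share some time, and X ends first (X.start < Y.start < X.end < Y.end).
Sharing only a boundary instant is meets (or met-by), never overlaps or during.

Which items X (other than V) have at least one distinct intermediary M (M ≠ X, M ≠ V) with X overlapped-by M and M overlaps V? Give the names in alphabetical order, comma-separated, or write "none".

Target V = [t=73, t=155].
Intermediaries M with M overlaps V: Q.
Via Q — items with X overlapped-by Q: H.
Union: H.

H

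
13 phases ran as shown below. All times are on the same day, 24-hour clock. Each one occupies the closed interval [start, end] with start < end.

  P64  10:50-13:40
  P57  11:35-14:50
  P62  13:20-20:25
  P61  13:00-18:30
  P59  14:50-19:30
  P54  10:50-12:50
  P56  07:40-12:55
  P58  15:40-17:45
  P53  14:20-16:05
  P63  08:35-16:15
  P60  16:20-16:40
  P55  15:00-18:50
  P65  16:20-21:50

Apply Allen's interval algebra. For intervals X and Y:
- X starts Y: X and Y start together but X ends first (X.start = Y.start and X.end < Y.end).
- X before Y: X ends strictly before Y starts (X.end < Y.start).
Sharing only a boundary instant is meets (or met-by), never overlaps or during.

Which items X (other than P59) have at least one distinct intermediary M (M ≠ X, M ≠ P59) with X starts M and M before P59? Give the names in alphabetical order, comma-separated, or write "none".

Target P59 = [14:50, 19:30].
Intermediaries M with M before P59: P54, P56, P64.
Via P54 — items with X starts P54: none.
Via P56 — items with X starts P56: none.
Via P64 — items with X starts P64: P54.
Union: P54.

P54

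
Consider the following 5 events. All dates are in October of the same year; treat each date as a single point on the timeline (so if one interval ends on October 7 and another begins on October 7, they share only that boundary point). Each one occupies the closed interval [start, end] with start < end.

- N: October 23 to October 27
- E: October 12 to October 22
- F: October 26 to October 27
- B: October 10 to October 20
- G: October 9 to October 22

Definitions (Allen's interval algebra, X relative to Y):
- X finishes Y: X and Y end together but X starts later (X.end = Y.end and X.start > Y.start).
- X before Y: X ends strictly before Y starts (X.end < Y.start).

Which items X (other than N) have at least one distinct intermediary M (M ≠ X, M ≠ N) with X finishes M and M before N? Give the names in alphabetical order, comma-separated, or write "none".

E

Target N = [October 23, October 27].
Intermediaries M with M before N: B, E, G.
Via B — items with X finishes B: none.
Via E — items with X finishes E: none.
Via G — items with X finishes G: E.
Union: E.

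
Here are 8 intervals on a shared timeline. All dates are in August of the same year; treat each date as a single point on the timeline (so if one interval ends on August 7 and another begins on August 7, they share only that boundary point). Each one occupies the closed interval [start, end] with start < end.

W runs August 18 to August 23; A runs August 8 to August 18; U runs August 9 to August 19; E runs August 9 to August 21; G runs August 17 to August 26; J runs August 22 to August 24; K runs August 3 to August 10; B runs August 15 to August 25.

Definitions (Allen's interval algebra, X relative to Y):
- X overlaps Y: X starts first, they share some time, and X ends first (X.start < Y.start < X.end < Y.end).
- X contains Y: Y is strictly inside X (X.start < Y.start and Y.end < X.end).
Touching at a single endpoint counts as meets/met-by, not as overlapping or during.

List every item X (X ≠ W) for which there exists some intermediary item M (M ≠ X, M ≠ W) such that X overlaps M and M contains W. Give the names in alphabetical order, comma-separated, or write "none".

Target W = [August 18, August 23].
Intermediaries M with M contains W: B, G.
Via B — items with X overlaps B: A, E, U.
Via G — items with X overlaps G: A, B, E, U.
Union: A, B, E, U.

A, B, E, U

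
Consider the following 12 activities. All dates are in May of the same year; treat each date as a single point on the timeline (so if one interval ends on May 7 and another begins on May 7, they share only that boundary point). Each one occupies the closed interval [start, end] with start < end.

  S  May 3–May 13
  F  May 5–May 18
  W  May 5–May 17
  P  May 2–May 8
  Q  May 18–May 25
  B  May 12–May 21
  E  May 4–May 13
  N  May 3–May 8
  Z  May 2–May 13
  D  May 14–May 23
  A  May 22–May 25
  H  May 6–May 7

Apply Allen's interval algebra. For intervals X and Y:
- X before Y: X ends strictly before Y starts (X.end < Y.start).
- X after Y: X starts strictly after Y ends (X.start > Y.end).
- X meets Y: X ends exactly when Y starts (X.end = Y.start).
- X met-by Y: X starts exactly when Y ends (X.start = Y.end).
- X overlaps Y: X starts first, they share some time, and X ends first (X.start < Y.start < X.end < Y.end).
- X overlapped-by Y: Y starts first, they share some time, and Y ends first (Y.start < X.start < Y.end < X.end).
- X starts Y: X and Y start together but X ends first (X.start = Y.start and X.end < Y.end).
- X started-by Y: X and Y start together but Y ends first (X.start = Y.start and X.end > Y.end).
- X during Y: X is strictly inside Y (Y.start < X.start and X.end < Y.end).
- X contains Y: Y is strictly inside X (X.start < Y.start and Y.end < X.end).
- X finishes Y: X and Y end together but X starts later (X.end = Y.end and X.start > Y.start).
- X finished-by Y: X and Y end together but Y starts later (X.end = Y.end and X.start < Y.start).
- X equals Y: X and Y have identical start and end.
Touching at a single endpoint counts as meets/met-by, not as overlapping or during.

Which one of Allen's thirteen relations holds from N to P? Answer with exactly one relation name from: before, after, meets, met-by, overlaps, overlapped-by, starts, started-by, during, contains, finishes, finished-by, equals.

finishes

N = [May 3, May 8]; P = [May 2, May 8].
Compare endpoints: N.start > P.start, N.start < P.end, N.end > P.start, N.end = P.end.
That pattern is 'finishes'.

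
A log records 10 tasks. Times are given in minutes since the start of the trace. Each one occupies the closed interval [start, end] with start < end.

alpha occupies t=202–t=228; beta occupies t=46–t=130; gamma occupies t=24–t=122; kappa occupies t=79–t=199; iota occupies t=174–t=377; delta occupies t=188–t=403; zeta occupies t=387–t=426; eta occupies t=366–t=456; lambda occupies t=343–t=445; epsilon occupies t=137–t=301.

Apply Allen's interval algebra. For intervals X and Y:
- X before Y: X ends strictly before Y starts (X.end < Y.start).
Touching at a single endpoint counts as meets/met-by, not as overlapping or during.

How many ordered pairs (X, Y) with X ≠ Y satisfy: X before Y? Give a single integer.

Checking all 90 ordered pairs for relation 'before'; matching pairs in alphabetical order:
(alpha, eta): alpha before eta ✓
(alpha, lambda): alpha before lambda ✓
(alpha, zeta): alpha before zeta ✓
(beta, alpha): beta before alpha ✓
(beta, delta): beta before delta ✓
(beta, epsilon): beta before epsilon ✓
(beta, eta): beta before eta ✓
(beta, iota): beta before iota ✓
(beta, lambda): beta before lambda ✓
(beta, zeta): beta before zeta ✓
(epsilon, eta): epsilon before eta ✓
(epsilon, lambda): epsilon before lambda ✓
(epsilon, zeta): epsilon before zeta ✓
(gamma, alpha): gamma before alpha ✓
(gamma, delta): gamma before delta ✓
(gamma, epsilon): gamma before epsilon ✓
(gamma, eta): gamma before eta ✓
(gamma, iota): gamma before iota ✓
(gamma, lambda): gamma before lambda ✓
(gamma, zeta): gamma before zeta ✓
(iota, zeta): iota before zeta ✓
(kappa, alpha): kappa before alpha ✓
(kappa, eta): kappa before eta ✓
(kappa, lambda): kappa before lambda ✓
... plus 1 further pairs not listed.
Count: 25.

25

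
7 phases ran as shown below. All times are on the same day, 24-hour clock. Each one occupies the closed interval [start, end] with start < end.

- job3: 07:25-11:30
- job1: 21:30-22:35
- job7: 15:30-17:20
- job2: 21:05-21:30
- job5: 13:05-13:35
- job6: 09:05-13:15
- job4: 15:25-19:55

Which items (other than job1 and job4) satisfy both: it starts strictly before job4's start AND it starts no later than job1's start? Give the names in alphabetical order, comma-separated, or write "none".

Conditions: its start is strictly before job4's start (X.start < 15:25) AND its start is no later than job1's start (X.start <= 21:30).
job2: start 21:05 < 15:25? ✗; start 21:05 <= 21:30? ✓ → no.
job3: start 07:25 < 15:25? ✓; start 07:25 <= 21:30? ✓ → yes.
job5: start 13:05 < 15:25? ✓; start 13:05 <= 21:30? ✓ → yes.
job6: start 09:05 < 15:25? ✓; start 09:05 <= 21:30? ✓ → yes.
job7: start 15:30 < 15:25? ✗; start 15:30 <= 21:30? ✓ → no.
Result: job3, job5, job6.

job3, job5, job6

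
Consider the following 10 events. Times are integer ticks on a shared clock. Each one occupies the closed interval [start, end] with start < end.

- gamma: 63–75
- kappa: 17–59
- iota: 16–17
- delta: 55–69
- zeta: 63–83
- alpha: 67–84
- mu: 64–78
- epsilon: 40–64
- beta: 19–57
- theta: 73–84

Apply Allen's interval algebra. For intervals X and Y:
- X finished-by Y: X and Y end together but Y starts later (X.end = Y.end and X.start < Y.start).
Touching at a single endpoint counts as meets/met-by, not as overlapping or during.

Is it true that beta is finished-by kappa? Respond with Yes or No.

No

beta = [19, 57], kappa = [17, 59].
Actual relation of beta to kappa: during.
Asked whether 'finished-by' holds → No.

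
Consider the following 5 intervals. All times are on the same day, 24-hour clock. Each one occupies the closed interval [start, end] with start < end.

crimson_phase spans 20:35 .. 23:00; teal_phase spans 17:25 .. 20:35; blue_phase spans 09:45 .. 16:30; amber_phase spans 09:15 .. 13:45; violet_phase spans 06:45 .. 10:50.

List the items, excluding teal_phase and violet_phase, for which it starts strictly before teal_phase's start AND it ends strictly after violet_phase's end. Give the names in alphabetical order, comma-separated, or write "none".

amber_phase, blue_phase

Conditions: its start is strictly before teal_phase's start (X.start < 17:25) AND its end is strictly after violet_phase's end (X.end > 10:50).
amber_phase: start 09:15 < 17:25? ✓; end 13:45 > 10:50? ✓ → yes.
blue_phase: start 09:45 < 17:25? ✓; end 16:30 > 10:50? ✓ → yes.
crimson_phase: start 20:35 < 17:25? ✗; end 23:00 > 10:50? ✓ → no.
Result: amber_phase, blue_phase.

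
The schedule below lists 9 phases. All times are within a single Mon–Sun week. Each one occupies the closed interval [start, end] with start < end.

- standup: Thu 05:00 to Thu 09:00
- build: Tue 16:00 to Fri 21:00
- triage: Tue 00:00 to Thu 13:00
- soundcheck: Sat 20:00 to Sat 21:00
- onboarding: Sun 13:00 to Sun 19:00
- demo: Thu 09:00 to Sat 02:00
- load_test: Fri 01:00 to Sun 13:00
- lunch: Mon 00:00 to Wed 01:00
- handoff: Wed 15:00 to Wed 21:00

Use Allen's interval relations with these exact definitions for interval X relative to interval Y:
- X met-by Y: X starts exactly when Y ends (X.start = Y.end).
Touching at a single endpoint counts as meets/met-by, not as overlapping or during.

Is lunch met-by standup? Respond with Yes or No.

No

lunch = [Mon 00:00, Wed 01:00], standup = [Thu 05:00, Thu 09:00].
Actual relation of lunch to standup: before.
Asked whether 'met-by' holds → No.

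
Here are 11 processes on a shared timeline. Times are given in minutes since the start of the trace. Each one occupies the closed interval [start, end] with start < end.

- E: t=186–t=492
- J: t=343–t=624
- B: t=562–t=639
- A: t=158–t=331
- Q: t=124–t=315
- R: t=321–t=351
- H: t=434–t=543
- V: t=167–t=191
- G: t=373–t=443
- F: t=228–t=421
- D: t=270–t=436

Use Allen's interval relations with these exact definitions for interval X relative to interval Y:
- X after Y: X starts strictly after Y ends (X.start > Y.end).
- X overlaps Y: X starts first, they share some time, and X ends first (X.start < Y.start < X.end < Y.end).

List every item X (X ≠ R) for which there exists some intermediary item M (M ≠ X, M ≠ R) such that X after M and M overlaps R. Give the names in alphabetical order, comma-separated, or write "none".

B, G, H, J

Target R = [t=321, t=351].
Intermediaries M with M overlaps R: A.
Via A — items with X after A: B, G, H, J.
Union: B, G, H, J.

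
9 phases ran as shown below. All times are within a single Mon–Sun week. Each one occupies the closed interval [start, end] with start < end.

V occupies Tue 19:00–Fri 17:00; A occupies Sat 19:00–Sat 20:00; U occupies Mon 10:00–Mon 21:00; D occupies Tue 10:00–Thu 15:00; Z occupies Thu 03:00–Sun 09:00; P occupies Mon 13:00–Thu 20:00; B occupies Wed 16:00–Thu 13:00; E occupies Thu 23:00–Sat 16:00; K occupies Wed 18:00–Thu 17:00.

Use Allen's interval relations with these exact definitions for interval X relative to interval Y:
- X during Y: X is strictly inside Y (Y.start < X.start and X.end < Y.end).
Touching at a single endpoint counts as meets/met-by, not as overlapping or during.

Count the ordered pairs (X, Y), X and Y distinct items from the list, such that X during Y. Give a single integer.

8

Checking all 72 ordered pairs for relation 'during'; matching pairs in alphabetical order:
(A, Z): A during Z ✓
(B, D): B during D ✓
(B, P): B during P ✓
(B, V): B during V ✓
(D, P): D during P ✓
(E, Z): E during Z ✓
(K, P): K during P ✓
(K, V): K during V ✓
Count: 8.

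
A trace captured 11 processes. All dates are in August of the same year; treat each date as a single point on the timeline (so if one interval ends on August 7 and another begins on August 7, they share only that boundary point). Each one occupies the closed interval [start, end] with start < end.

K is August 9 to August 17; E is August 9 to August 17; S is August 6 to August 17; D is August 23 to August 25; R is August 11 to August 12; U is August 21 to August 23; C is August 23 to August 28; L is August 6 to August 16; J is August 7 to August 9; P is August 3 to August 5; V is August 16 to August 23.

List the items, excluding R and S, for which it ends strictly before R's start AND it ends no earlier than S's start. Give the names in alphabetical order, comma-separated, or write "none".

J

Conditions: its end is strictly before R's start (X.end < August 11) AND its end is no earlier than S's start (X.end >= August 6).
C: end August 28 < August 11? ✗; end August 28 >= August 6? ✓ → no.
D: end August 25 < August 11? ✗; end August 25 >= August 6? ✓ → no.
E: end August 17 < August 11? ✗; end August 17 >= August 6? ✓ → no.
J: end August 9 < August 11? ✓; end August 9 >= August 6? ✓ → yes.
K: end August 17 < August 11? ✗; end August 17 >= August 6? ✓ → no.
L: end August 16 < August 11? ✗; end August 16 >= August 6? ✓ → no.
P: end August 5 < August 11? ✓; end August 5 >= August 6? ✗ → no.
U: end August 23 < August 11? ✗; end August 23 >= August 6? ✓ → no.
V: end August 23 < August 11? ✗; end August 23 >= August 6? ✓ → no.
Result: J.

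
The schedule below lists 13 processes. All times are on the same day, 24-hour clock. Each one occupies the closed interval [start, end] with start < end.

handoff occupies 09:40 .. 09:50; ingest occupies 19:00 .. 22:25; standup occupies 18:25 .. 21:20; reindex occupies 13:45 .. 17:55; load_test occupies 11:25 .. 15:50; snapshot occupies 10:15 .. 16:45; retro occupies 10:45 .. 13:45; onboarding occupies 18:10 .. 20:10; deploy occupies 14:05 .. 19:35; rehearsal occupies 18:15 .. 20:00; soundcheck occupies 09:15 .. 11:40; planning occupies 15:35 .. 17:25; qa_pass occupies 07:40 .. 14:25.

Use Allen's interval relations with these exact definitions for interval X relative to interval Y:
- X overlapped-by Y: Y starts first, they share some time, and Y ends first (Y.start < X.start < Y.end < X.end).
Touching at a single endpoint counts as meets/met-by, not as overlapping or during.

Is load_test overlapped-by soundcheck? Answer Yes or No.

load_test = [11:25, 15:50], soundcheck = [09:15, 11:40].
Actual relation of load_test to soundcheck: overlapped-by.
Asked whether 'overlapped-by' holds → Yes.

Yes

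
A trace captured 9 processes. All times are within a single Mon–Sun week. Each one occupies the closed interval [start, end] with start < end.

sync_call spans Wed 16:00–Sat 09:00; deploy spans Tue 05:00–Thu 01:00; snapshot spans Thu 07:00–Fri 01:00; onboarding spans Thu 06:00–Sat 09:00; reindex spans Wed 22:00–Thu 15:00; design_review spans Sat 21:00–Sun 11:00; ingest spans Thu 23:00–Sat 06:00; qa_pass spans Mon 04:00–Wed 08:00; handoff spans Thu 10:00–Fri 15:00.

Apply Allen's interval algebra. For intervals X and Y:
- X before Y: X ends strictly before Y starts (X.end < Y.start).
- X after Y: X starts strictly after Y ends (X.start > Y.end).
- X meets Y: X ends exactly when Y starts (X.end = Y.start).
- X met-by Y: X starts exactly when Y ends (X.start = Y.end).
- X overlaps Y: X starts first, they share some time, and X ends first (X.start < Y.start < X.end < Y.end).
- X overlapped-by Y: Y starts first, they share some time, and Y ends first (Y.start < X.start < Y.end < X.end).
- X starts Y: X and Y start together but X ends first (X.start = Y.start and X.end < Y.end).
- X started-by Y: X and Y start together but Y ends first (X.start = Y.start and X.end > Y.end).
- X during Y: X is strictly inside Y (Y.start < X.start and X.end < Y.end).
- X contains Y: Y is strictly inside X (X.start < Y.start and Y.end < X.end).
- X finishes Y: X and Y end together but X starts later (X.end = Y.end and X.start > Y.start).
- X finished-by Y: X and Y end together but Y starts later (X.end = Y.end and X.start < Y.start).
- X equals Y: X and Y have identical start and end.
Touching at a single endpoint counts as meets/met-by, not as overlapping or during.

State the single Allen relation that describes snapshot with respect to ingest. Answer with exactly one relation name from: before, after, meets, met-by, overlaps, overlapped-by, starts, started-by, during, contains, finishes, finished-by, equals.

overlaps

snapshot = [Thu 07:00, Fri 01:00]; ingest = [Thu 23:00, Sat 06:00].
Compare endpoints: snapshot.start < ingest.start, snapshot.start < ingest.end, snapshot.end > ingest.start, snapshot.end < ingest.end.
That pattern is 'overlaps'.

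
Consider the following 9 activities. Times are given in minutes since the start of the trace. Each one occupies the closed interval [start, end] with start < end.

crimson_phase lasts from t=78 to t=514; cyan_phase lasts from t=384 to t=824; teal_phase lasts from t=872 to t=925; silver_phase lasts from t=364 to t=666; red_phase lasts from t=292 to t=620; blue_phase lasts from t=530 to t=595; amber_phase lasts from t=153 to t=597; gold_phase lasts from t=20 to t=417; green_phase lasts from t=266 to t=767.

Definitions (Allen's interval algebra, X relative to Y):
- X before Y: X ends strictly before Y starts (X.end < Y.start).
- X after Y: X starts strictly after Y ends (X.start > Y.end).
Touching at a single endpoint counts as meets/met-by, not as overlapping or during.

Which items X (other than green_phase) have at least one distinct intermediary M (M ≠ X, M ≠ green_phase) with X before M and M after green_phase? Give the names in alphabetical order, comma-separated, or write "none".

Target green_phase = [t=266, t=767].
Intermediaries M with M after green_phase: teal_phase.
Via teal_phase — items with X before teal_phase: amber_phase, blue_phase, crimson_phase, cyan_phase, gold_phase, red_phase, silver_phase.
Union: amber_phase, blue_phase, crimson_phase, cyan_phase, gold_phase, red_phase, silver_phase.

amber_phase, blue_phase, crimson_phase, cyan_phase, gold_phase, red_phase, silver_phase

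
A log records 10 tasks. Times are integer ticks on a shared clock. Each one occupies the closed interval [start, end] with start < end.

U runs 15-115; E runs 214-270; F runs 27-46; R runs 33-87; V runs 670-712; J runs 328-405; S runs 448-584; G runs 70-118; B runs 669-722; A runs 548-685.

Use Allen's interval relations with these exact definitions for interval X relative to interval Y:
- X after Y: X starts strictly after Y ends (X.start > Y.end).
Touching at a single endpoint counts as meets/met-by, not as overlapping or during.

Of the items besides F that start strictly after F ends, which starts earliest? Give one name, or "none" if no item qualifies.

Target F = [27, 46].
A [548, 685] → after → candidate.
B [669, 722] → after → candidate.
E [214, 270] → after → candidate.
G [70, 118] → after → candidate.
J [328, 405] → after → candidate.
R [33, 87] → overlapped-by → excluded.
S [448, 584] → after → candidate.
U [15, 115] → contains → excluded.
V [670, 712] → after → candidate.
Among candidates, earliest start is 70 → G.

G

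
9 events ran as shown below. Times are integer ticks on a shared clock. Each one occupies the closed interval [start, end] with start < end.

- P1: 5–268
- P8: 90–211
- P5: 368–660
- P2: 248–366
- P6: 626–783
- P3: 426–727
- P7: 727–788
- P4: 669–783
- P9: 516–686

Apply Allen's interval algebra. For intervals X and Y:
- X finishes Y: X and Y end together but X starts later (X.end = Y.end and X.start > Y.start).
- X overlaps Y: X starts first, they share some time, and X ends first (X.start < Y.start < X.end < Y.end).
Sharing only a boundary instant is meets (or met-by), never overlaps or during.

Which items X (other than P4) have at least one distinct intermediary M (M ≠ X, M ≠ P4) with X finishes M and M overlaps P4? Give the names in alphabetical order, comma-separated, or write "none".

none

Target P4 = [669, 783].
Intermediaries M with M overlaps P4: P3, P9.
Via P3 — items with X finishes P3: none.
Via P9 — items with X finishes P9: none.
Union: none.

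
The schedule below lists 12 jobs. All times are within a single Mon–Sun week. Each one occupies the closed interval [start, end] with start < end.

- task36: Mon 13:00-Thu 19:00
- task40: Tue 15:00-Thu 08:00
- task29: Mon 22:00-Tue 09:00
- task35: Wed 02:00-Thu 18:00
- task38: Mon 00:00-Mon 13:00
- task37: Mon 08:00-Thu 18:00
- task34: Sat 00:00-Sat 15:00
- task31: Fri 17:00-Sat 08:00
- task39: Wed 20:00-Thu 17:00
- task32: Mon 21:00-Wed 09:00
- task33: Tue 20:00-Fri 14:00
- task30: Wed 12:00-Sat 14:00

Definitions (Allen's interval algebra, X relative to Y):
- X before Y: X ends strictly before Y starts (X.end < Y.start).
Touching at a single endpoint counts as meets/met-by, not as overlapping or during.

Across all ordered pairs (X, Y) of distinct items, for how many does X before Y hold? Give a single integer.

Checking all 132 ordered pairs for relation 'before'; matching pairs in alphabetical order:
(task29, task30): task29 before task30 ✓
(task29, task31): task29 before task31 ✓
(task29, task33): task29 before task33 ✓
(task29, task34): task29 before task34 ✓
(task29, task35): task29 before task35 ✓
(task29, task39): task29 before task39 ✓
(task29, task40): task29 before task40 ✓
(task32, task30): task32 before task30 ✓
(task32, task31): task32 before task31 ✓
(task32, task34): task32 before task34 ✓
(task32, task39): task32 before task39 ✓
(task33, task31): task33 before task31 ✓
(task33, task34): task33 before task34 ✓
(task35, task31): task35 before task31 ✓
(task35, task34): task35 before task34 ✓
(task36, task31): task36 before task31 ✓
(task36, task34): task36 before task34 ✓
(task37, task31): task37 before task31 ✓
(task37, task34): task37 before task34 ✓
(task38, task29): task38 before task29 ✓
(task38, task30): task38 before task30 ✓
(task38, task31): task38 before task31 ✓
(task38, task32): task38 before task32 ✓
(task38, task33): task38 before task33 ✓
... plus 8 further pairs not listed.
Count: 32.

32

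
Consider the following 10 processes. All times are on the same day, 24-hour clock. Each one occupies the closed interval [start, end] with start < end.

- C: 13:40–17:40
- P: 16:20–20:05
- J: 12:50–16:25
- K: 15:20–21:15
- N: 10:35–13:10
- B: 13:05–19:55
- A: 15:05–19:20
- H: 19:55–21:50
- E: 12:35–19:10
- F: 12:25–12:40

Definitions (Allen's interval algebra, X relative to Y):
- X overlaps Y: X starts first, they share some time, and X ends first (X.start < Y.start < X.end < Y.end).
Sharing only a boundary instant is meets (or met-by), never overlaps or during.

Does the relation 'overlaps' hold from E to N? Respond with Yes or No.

No

E = [12:35, 19:10], N = [10:35, 13:10].
Actual relation of E to N: overlapped-by.
Asked whether 'overlaps' holds → No.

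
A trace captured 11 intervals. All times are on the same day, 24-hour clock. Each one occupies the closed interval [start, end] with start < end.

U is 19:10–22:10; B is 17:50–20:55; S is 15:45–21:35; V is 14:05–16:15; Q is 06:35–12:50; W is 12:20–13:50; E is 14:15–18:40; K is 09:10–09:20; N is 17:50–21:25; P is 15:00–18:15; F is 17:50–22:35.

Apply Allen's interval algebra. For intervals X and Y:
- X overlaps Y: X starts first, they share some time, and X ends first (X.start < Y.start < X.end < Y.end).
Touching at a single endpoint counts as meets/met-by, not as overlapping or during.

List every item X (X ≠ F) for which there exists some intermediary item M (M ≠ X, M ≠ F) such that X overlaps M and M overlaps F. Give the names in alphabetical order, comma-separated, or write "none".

E, P, V

Target F = [17:50, 22:35].
Intermediaries M with M overlaps F: E, P, S.
Via E — items with X overlaps E: V.
Via P — items with X overlaps P: V.
Via S — items with X overlaps S: E, P, V.
Union: E, P, V.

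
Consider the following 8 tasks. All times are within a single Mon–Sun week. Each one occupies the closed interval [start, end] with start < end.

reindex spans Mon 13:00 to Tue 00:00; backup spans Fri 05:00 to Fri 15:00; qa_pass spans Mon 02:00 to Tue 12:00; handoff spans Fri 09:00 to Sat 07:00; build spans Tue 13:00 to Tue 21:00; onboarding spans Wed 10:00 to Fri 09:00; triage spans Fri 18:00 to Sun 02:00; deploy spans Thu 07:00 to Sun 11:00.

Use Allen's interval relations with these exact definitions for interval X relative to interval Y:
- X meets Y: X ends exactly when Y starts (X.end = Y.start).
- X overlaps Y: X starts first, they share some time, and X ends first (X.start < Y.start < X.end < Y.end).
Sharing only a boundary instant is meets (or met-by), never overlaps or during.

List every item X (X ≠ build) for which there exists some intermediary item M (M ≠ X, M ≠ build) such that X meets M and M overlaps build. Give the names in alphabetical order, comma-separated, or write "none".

Target build = [Tue 13:00, Tue 21:00].
Intermediaries M with M overlaps build: none.
Union: none.

none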